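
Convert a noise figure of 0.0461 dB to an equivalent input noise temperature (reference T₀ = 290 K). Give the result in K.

3.09 K

F = 10^(0.0461/10) = 1.01067
T_e = (F − 1)·T₀ = (1.01067 − 1) × 290 = 3.09 K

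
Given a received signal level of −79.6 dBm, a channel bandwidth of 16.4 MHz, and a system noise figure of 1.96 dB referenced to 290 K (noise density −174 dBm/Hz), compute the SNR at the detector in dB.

Noise floor: N = −174 + 10 log₁₀(B) + NF
10 log₁₀(1.64×10⁷) = 72.15 dB
N = −174 + 72.15 + 1.96 = −99.89 dBm
SNR = P_sig − N = −79.6 − (−99.89) = 20.29 dB → 20.3 dB

20.3 dB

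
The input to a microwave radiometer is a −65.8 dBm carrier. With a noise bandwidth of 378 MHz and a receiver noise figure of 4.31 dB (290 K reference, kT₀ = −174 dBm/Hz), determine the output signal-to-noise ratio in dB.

18.1 dB

Noise floor: N = −174 + 10 log₁₀(B) + NF
10 log₁₀(3.78×10⁸) = 85.77 dB
N = −174 + 85.77 + 4.31 = −83.92 dBm
SNR = P_sig − N = −65.8 − (−83.92) = 18.12 dB → 18.1 dB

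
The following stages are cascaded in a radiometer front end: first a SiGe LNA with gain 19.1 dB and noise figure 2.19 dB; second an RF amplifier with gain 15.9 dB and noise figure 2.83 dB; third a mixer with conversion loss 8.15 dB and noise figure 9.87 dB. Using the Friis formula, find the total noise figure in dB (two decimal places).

2.23 dB

Convert to linear (a loss of L dB is a gain of −L dB): F_i = 10^(NF_i/10), G_i = 10^(G_i,dB/10)
  Stage 1: F_1 = 10^(2.19/10) = 1.656, G_1 = 10^(19.1/10) = 81.28
  Stage 2: F_2 = 10^(2.83/10) = 1.919, G_2 = 10^(15.9/10) = 38.90
  Stage 3: F_3 = 10^(9.87/10) = 9.705, G_3 = 10^(−8.15/10) = 0.1531
Friis cascade:
  F = 1.656 + (1.919 − 1)/81.28 + (9.705 − 1)/3162 = 1.670
NF = 10 log₁₀(1.670) = 2.23 dB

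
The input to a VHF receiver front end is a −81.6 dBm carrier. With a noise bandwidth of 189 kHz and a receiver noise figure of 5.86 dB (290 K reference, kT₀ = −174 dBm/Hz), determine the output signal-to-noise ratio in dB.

33.8 dB

Noise floor: N = −174 + 10 log₁₀(B) + NF
10 log₁₀(1.89×10⁵) = 52.76 dB
N = −174 + 52.76 + 5.86 = −115.38 dBm
SNR = P_sig − N = −81.6 − (−115.38) = 33.78 dB → 33.8 dB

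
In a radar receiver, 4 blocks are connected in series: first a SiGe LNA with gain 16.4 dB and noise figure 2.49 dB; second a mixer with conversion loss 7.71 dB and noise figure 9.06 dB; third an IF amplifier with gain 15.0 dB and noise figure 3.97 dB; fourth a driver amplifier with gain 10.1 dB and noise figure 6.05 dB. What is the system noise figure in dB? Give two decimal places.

3.33 dB

Convert to linear (a loss of L dB is a gain of −L dB): F_i = 10^(NF_i/10), G_i = 10^(G_i,dB/10)
  Stage 1: F_1 = 10^(2.49/10) = 1.774, G_1 = 10^(16.4/10) = 43.65
  Stage 2: F_2 = 10^(9.06/10) = 8.054, G_2 = 10^(−7.71/10) = 0.1694
  Stage 3: F_3 = 10^(3.97/10) = 2.495, G_3 = 10^(15.0/10) = 31.62
  Stage 4: F_4 = 10^(6.05/10) = 4.027, G_4 = 10^(10.1/10) = 10.23
Friis cascade:
  F = 1.774 + (8.054 − 1)/43.65 + (2.495 − 1)/7.396 + (4.027 − 1)/233.9 = 2.151
NF = 10 log₁₀(2.151) = 3.33 dB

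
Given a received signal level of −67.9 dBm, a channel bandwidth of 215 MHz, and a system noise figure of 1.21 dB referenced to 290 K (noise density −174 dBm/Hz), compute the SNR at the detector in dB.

21.6 dB

Noise floor: N = −174 + 10 log₁₀(B) + NF
10 log₁₀(2.15×10⁸) = 83.32 dB
N = −174 + 83.32 + 1.21 = −89.47 dBm
SNR = P_sig − N = −67.9 − (−89.47) = 21.57 dB → 21.6 dB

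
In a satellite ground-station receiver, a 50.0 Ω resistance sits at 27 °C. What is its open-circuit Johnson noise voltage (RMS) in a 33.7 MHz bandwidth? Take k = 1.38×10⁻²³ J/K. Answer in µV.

5.28 µV

T = 27 °C + 273.15 = 300.15 K
V_n = √(4kTRB)
4kTRB = 4 × 1.38×10⁻²³ × 300.15 × 5.00×10¹ × 3.37×10⁷ = 2.79×10⁻¹¹ V²
V_n = √(2.79×10⁻¹¹) = 5.28×10⁻⁶ V = 5.28 µV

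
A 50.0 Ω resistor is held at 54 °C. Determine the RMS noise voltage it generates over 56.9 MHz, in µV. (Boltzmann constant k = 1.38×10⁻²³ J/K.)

T = 54 °C + 273.15 = 327.15 K
V_n = √(4kTRB)
4kTRB = 4 × 1.38×10⁻²³ × 327.15 × 5.00×10¹ × 5.69×10⁷ = 5.14×10⁻¹¹ V²
V_n = √(5.14×10⁻¹¹) = 7.17×10⁻⁶ V = 7.17 µV

7.17 µV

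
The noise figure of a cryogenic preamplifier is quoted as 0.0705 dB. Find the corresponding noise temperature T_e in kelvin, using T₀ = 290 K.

4.75 K

F = 10^(0.0705/10) = 1.01637
T_e = (F − 1)·T₀ = (1.01637 − 1) × 290 = 4.75 K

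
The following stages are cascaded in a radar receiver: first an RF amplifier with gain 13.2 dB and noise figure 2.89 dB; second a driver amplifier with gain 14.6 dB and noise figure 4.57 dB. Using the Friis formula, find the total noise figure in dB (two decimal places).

Convert to linear (a loss of L dB is a gain of −L dB): F_i = 10^(NF_i/10), G_i = 10^(G_i,dB/10)
  Stage 1: F_1 = 10^(2.89/10) = 1.945, G_1 = 10^(13.2/10) = 20.89
  Stage 2: F_2 = 10^(4.57/10) = 2.864, G_2 = 10^(14.6/10) = 28.84
Friis cascade:
  F = 1.945 + (2.864 − 1)/20.89 = 2.035
NF = 10 log₁₀(2.035) = 3.08 dB

3.08 dB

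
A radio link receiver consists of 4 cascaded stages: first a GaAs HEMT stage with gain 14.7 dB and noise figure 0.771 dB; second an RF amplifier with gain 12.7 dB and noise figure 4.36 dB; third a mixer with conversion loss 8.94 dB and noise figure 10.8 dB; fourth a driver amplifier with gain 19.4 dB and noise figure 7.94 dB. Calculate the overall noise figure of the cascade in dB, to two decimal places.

1.29 dB

Convert to linear (a loss of L dB is a gain of −L dB): F_i = 10^(NF_i/10), G_i = 10^(G_i,dB/10)
  Stage 1: F_1 = 10^(0.771/10) = 1.194, G_1 = 10^(14.7/10) = 29.51
  Stage 2: F_2 = 10^(4.36/10) = 2.729, G_2 = 10^(12.7/10) = 18.62
  Stage 3: F_3 = 10^(10.8/10) = 12.02, G_3 = 10^(−8.94/10) = 0.1276
  Stage 4: F_4 = 10^(7.94/10) = 6.223, G_4 = 10^(19.4/10) = 87.10
Friis cascade:
  F = 1.194 + (2.729 − 1)/29.51 + (12.02 − 1)/549.5 + (6.223 − 1)/70.15 = 1.347
NF = 10 log₁₀(1.347) = 1.29 dB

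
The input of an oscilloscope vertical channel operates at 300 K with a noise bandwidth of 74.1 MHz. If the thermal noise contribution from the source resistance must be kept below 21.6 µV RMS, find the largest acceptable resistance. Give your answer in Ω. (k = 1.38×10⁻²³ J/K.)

380 Ω

Johnson–Nyquist: V_n = √(4kTRB) ⇒ R = V_n² / (4kTB)
4kTB = 4 × 1.38×10⁻²³ × 300 × 7.41×10⁷ = 1.23×10⁻¹²
R = (2.16×10⁻⁵)² / 1.23×10⁻¹² = 3.80×10² Ω = 380 Ω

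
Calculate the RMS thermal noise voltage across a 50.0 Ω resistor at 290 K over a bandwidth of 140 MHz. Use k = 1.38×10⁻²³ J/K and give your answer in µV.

V_n = √(4kTRB)
4kTRB = 4 × 1.38×10⁻²³ × 290 × 5.00×10¹ × 1.40×10⁸ = 1.12×10⁻¹⁰ V²
V_n = √(1.12×10⁻¹⁰) = 1.06×10⁻⁵ V = 10.6 µV

10.6 µV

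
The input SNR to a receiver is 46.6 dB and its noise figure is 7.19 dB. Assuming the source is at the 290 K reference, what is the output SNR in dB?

By definition F = SNR_in/SNR_out, so in dB: SNR_out = SNR_in − NF
SNR_out = 46.6 − 7.19 = 39.41 dB

39.41 dB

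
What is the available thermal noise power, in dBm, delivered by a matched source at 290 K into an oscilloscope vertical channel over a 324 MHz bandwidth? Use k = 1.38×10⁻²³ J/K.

P_n = kTB = 1.38×10⁻²³ × 290 × 3.24×10⁸ = 1.30×10⁻¹² W
In dBm: 10 log₁₀(1.30×10⁻¹² / 10⁻³) = −88.9 dBm

−88.9 dBm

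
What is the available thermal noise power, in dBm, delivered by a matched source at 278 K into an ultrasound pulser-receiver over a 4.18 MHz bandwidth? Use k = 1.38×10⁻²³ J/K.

−107.9 dBm

P_n = kTB = 1.38×10⁻²³ × 278 × 4.18×10⁶ = 1.60×10⁻¹⁴ W
In dBm: 10 log₁₀(1.60×10⁻¹⁴ / 10⁻³) = −107.9 dBm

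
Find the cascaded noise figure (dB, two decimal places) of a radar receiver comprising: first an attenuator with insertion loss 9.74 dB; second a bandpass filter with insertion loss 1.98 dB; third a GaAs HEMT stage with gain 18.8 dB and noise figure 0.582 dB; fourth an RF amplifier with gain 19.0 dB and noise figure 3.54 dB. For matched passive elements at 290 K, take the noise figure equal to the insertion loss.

Convert to linear (a loss of L dB is a gain of −L dB): F_i = 10^(NF_i/10), G_i = 10^(G_i,dB/10)
  Stage 1: F_1 = 10^(9.74/10) = 9.419, G_1 = 10^(−9.74/10) = 0.1062
  Stage 2: F_2 = 10^(1.98/10) = 1.578, G_2 = 10^(−1.98/10) = 0.6339
  Stage 3: F_3 = 10^(0.582/10) = 1.143, G_3 = 10^(18.8/10) = 75.86
  Stage 4: F_4 = 10^(3.54/10) = 2.259, G_4 = 10^(19.0/10) = 79.43
Friis cascade:
  F = 9.419 + (1.578 − 1)/0.1062 + (1.143 − 1)/0.06730 + (2.259 − 1)/5.105 = 17.24
NF = 10 log₁₀(17.24) = 12.36 dB

12.36 dB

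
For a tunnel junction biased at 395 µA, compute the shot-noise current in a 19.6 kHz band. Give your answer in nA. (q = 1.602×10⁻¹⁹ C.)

1.57 nA

I_n = √(2qI·B)
2qI·B = 2 × 1.602×10⁻¹⁹ × 3.95×10⁻⁴ × 1.96×10⁴ = 2.48×10⁻¹⁸ A²
I_n = √(2.48×10⁻¹⁸) = 1.57×10⁻⁹ A = 1.57 nA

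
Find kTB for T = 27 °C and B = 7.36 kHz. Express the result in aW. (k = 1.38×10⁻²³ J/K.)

T = 27 °C + 273.15 = 300.15 K
P_n = kTB = 1.38×10⁻²³ × 300.15 × 7.36×10³ = 3.05×10⁻¹⁷ W = 30.5 aW

30.5 aW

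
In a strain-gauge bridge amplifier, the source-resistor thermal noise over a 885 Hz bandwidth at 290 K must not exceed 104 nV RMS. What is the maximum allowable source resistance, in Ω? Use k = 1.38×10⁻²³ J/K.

763 Ω

Johnson–Nyquist: V_n = √(4kTRB) ⇒ R = V_n² / (4kTB)
4kTB = 4 × 1.38×10⁻²³ × 290 × 8.85×10² = 1.42×10⁻¹⁷
R = (1.04×10⁻⁷)² / 1.42×10⁻¹⁷ = 7.63×10² Ω = 763 Ω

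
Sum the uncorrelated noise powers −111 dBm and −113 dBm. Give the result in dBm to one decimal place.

Convert to linear, add, convert back:
P₁ = 7.94×10⁻¹⁵ W, P₂ = 5.01×10⁻¹⁵ W
P_tot = 1.30×10⁻¹⁴ W → 10 log₁₀(P_tot / 10⁻³) = −108.9 dBm

−108.9 dBm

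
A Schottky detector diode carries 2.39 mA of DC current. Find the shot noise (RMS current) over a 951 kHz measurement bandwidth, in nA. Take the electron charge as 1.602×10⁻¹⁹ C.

27.0 nA

I_n = √(2qI·B)
2qI·B = 2 × 1.602×10⁻¹⁹ × 2.39×10⁻³ × 9.51×10⁵ = 7.28×10⁻¹⁶ A²
I_n = √(7.28×10⁻¹⁶) = 2.70×10⁻⁸ A = 27.0 nA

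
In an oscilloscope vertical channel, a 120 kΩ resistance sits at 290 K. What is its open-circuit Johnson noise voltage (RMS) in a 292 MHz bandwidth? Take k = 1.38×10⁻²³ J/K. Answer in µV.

749 µV

V_n = √(4kTRB)
4kTRB = 4 × 1.38×10⁻²³ × 290 × 1.20×10⁵ × 2.92×10⁸ = 5.61×10⁻⁷ V²
V_n = √(5.61×10⁻⁷) = 7.49×10⁻⁴ V = 749 µV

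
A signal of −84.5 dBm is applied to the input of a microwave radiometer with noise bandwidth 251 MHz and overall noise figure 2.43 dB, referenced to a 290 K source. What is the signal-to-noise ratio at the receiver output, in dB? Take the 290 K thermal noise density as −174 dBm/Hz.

Noise floor: N = −174 + 10 log₁₀(B) + NF
10 log₁₀(2.51×10⁸) = 84 dB
N = −174 + 84 + 2.43 = −87.57 dBm
SNR = P_sig − N = −84.5 − (−87.57) = 3.07 dB → 3.1 dB

3.1 dB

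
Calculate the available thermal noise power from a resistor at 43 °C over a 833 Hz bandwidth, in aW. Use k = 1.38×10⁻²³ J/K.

3.63 aW

T = 43 °C + 273.15 = 316.15 K
P_n = kTB = 1.38×10⁻²³ × 316.15 × 8.33×10² = 3.63×10⁻¹⁸ W = 3.63 aW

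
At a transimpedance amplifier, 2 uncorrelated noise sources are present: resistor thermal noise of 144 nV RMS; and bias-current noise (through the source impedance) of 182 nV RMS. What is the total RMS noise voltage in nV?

Uncorrelated sources add in power (mean-square): V_tot = √(ΣV_i²)
V_tot = √[(1.44×10⁻⁷)² + (1.82×10⁻⁷)²] = 2.32×10⁻⁷ V = 232 nV

232 nV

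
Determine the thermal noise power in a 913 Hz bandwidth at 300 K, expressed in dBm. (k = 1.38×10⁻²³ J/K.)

P_n = kTB = 1.38×10⁻²³ × 300 × 9.13×10² = 3.78×10⁻¹⁸ W
In dBm: 10 log₁₀(3.78×10⁻¹⁸ / 10⁻³) = −144.2 dBm

−144.2 dBm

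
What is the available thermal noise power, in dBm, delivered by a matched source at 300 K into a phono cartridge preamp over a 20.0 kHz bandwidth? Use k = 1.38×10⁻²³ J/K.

P_n = kTB = 1.38×10⁻²³ × 300 × 2.00×10⁴ = 8.28×10⁻¹⁷ W
In dBm: 10 log₁₀(8.28×10⁻¹⁷ / 10⁻³) = −130.8 dBm

−130.8 dBm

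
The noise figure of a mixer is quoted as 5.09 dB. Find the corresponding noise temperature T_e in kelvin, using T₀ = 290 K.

646 K

F = 10^(5.09/10) = 3.22849
T_e = (F − 1)·T₀ = (3.22849 − 1) × 290 = 646 K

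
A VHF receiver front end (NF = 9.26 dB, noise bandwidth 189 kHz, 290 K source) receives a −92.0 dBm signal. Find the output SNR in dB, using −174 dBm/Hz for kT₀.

20.0 dB

Noise floor: N = −174 + 10 log₁₀(B) + NF
10 log₁₀(1.89×10⁵) = 52.76 dB
N = −174 + 52.76 + 9.26 = −111.98 dBm
SNR = P_sig − N = −92.0 − (−111.98) = 19.98 dB → 20.0 dB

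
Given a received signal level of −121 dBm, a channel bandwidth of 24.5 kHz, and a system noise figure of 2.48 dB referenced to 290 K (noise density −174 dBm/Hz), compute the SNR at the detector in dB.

Noise floor: N = −174 + 10 log₁₀(B) + NF
10 log₁₀(2.45×10⁴) = 43.89 dB
N = −174 + 43.89 + 2.48 = −127.63 dBm
SNR = P_sig − N = −121 − (−127.63) = 6.63 dB → 6.6 dB

6.6 dB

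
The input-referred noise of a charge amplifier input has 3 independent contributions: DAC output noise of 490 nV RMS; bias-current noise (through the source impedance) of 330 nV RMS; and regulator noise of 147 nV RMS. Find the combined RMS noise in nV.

Uncorrelated sources add in power (mean-square): V_tot = √(ΣV_i²)
V_tot = √[(4.90×10⁻⁷)² + (3.30×10⁻⁷)² + (1.47×10⁻⁷)²] = 6.09×10⁻⁷ V = 609 nV

609 nV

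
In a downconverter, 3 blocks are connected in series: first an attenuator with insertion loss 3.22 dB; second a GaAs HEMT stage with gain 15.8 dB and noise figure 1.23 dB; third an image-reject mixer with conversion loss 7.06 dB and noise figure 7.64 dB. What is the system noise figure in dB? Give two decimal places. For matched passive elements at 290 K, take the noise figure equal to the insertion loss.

4.85 dB

Convert to linear (a loss of L dB is a gain of −L dB): F_i = 10^(NF_i/10), G_i = 10^(G_i,dB/10)
  Stage 1: F_1 = 10^(3.22/10) = 2.099, G_1 = 10^(−3.22/10) = 0.4764
  Stage 2: F_2 = 10^(1.23/10) = 1.327, G_2 = 10^(15.8/10) = 38.02
  Stage 3: F_3 = 10^(7.64/10) = 5.808, G_3 = 10^(−7.06/10) = 0.1968
Friis cascade:
  F = 2.099 + (1.327 − 1)/0.4764 + (5.808 − 1)/18.11 = 3.052
NF = 10 log₁₀(3.052) = 4.85 dB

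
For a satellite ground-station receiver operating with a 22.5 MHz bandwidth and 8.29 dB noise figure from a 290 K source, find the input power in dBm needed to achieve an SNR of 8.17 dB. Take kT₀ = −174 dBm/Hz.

−84.0 dBm

Sensitivity = −174 + 10 log₁₀(B) + NF + SNR_min
= −174 + 73.52 + 8.29 + 8.17
= −84.02 dBm → −84.0 dBm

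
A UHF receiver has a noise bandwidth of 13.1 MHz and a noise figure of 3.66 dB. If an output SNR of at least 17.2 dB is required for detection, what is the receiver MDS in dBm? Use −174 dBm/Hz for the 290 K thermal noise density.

Sensitivity = −174 + 10 log₁₀(B) + NF + SNR_min
= −174 + 71.17 + 3.66 + 17.2
= −81.97 dBm → −82.0 dBm

−82.0 dBm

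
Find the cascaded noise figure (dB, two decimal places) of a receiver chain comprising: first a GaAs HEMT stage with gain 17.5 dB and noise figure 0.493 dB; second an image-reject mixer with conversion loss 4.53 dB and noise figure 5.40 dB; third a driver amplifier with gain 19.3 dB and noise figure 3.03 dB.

Convert to linear (a loss of L dB is a gain of −L dB): F_i = 10^(NF_i/10), G_i = 10^(G_i,dB/10)
  Stage 1: F_1 = 10^(0.493/10) = 1.120, G_1 = 10^(17.5/10) = 56.23
  Stage 2: F_2 = 10^(5.40/10) = 3.467, G_2 = 10^(−4.53/10) = 0.3524
  Stage 3: F_3 = 10^(3.03/10) = 2.009, G_3 = 10^(19.3/10) = 85.11
Friis cascade:
  F = 1.120 + (3.467 − 1)/56.23 + (2.009 − 1)/19.82 = 1.215
NF = 10 log₁₀(1.215) = 0.85 dB

0.85 dB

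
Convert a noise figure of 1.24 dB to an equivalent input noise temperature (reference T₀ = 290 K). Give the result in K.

95.8 K

F = 10^(1.24/10) = 1.33045
T_e = (F − 1)·T₀ = (1.33045 − 1) × 290 = 95.8 K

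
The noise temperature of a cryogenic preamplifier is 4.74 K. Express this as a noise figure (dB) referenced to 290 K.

0.070 dB

F = 1 + T_e/T₀ = 1 + 4.74/290 = 1.01634
NF = 10 log₁₀(1.01634) = 0.070 dB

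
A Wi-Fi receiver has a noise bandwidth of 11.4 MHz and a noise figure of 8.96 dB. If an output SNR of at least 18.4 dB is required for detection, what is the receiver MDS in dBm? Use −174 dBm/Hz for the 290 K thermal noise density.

−76.1 dBm

Sensitivity = −174 + 10 log₁₀(B) + NF + SNR_min
= −174 + 70.57 + 8.96 + 18.4
= −76.07 dBm → −76.1 dBm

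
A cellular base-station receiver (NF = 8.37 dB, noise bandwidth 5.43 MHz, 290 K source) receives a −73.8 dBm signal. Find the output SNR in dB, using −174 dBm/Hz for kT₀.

24.5 dB

Noise floor: N = −174 + 10 log₁₀(B) + NF
10 log₁₀(5.43×10⁶) = 67.35 dB
N = −174 + 67.35 + 8.37 = −98.28 dBm
SNR = P_sig − N = −73.8 − (−98.28) = 24.48 dB → 24.5 dB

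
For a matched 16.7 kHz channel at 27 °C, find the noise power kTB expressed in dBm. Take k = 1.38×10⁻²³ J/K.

−131.6 dBm

T = 27 °C + 273.15 = 300.15 K
P_n = kTB = 1.38×10⁻²³ × 300.15 × 1.67×10⁴ = 6.92×10⁻¹⁷ W
In dBm: 10 log₁₀(6.92×10⁻¹⁷ / 10⁻³) = −131.6 dBm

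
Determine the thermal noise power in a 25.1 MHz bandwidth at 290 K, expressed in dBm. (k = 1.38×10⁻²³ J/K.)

−100.0 dBm

P_n = kTB = 1.38×10⁻²³ × 290 × 2.51×10⁷ = 1.00×10⁻¹³ W
In dBm: 10 log₁₀(1.00×10⁻¹³ / 10⁻³) = −100.0 dBm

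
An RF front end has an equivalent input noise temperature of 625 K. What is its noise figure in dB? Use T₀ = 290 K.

4.99 dB

F = 1 + T_e/T₀ = 1 + 625/290 = 3.15517
NF = 10 log₁₀(3.15517) = 4.99 dB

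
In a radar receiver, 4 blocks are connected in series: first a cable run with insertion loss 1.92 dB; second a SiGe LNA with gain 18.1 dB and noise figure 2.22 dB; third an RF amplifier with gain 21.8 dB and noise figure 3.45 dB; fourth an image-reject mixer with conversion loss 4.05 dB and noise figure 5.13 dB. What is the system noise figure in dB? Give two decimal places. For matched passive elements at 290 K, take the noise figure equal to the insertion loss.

Convert to linear (a loss of L dB is a gain of −L dB): F_i = 10^(NF_i/10), G_i = 10^(G_i,dB/10)
  Stage 1: F_1 = 10^(1.92/10) = 1.556, G_1 = 10^(−1.92/10) = 0.6427
  Stage 2: F_2 = 10^(2.22/10) = 1.667, G_2 = 10^(18.1/10) = 64.57
  Stage 3: F_3 = 10^(3.45/10) = 2.213, G_3 = 10^(21.8/10) = 151.4
  Stage 4: F_4 = 10^(5.13/10) = 3.258, G_4 = 10^(−4.05/10) = 0.3936
Friis cascade:
  F = 1.556 + (1.667 − 1)/0.6427 + (2.213 − 1)/41.50 + (3.258 − 1)/6281 = 2.624
NF = 10 log₁₀(2.624) = 4.19 dB

4.19 dB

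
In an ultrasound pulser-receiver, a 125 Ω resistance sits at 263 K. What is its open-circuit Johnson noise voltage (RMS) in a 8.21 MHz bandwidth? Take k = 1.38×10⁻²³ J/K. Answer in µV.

3.86 µV

V_n = √(4kTRB)
4kTRB = 4 × 1.38×10⁻²³ × 263 × 1.25×10² × 8.21×10⁶ = 1.49×10⁻¹¹ V²
V_n = √(1.49×10⁻¹¹) = 3.86×10⁻⁶ V = 3.86 µV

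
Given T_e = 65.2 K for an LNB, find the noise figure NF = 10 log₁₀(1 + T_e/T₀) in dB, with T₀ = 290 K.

0.881 dB

F = 1 + T_e/T₀ = 1 + 65.2/290 = 1.22483
NF = 10 log₁₀(1.22483) = 0.881 dB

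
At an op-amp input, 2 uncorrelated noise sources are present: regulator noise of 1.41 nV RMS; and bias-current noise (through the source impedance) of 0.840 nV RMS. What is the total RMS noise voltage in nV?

1.64 nV

Uncorrelated sources add in power (mean-square): V_tot = √(ΣV_i²)
V_tot = √[(1.41×10⁻⁹)² + (8.40×10⁻¹⁰)²] = 1.64×10⁻⁹ V = 1.64 nV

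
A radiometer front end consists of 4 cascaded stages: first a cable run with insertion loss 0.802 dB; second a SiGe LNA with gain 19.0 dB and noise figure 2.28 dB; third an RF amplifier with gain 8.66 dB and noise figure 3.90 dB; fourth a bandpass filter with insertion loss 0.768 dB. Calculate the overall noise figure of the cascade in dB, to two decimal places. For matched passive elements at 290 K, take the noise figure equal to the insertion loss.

3.13 dB

Convert to linear (a loss of L dB is a gain of −L dB): F_i = 10^(NF_i/10), G_i = 10^(G_i,dB/10)
  Stage 1: F_1 = 10^(0.802/10) = 1.203, G_1 = 10^(−0.802/10) = 0.8314
  Stage 2: F_2 = 10^(2.28/10) = 1.690, G_2 = 10^(19.0/10) = 79.43
  Stage 3: F_3 = 10^(3.90/10) = 2.455, G_3 = 10^(8.66/10) = 7.345
  Stage 4: F_4 = 10^(0.768/10) = 1.193, G_4 = 10^(−0.768/10) = 0.8379
Friis cascade:
  F = 1.203 + (1.690 − 1)/0.8314 + (2.455 − 1)/66.04 + (1.193 − 1)/485.1 = 2.056
NF = 10 log₁₀(2.056) = 3.13 dB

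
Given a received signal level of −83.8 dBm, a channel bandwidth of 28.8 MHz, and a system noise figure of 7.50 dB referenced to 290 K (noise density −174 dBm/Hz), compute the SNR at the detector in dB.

Noise floor: N = −174 + 10 log₁₀(B) + NF
10 log₁₀(2.88×10⁷) = 74.59 dB
N = −174 + 74.59 + 7.50 = −91.91 dBm
SNR = P_sig − N = −83.8 − (−91.91) = 8.11 dB → 8.1 dB

8.1 dB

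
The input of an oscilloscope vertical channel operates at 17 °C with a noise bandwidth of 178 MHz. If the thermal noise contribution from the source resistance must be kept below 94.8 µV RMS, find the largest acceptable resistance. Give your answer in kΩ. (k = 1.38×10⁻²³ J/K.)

3.15 kΩ

T = 17 °C + 273.15 = 290.15 K
Johnson–Nyquist: V_n = √(4kTRB) ⇒ R = V_n² / (4kTB)
4kTB = 4 × 1.38×10⁻²³ × 290.15 × 1.78×10⁸ = 2.85×10⁻¹²
R = (9.48×10⁻⁵)² / 2.85×10⁻¹² = 3.15×10³ Ω = 3.15 kΩ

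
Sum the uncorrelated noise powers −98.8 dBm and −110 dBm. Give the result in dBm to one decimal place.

Convert to linear, add, convert back:
P₁ = 1.32×10⁻¹³ W, P₂ = 1.00×10⁻¹⁴ W
P_tot = 1.42×10⁻¹³ W → 10 log₁₀(P_tot / 10⁻³) = −98.5 dBm

−98.5 dBm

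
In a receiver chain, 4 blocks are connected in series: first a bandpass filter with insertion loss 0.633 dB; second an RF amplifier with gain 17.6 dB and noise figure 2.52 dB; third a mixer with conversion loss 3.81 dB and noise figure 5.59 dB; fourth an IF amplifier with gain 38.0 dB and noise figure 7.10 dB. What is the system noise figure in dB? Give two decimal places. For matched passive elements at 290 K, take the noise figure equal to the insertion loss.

Convert to linear (a loss of L dB is a gain of −L dB): F_i = 10^(NF_i/10), G_i = 10^(G_i,dB/10)
  Stage 1: F_1 = 10^(0.633/10) = 1.157, G_1 = 10^(−0.633/10) = 0.8644
  Stage 2: F_2 = 10^(2.52/10) = 1.786, G_2 = 10^(17.6/10) = 57.54
  Stage 3: F_3 = 10^(5.59/10) = 3.622, G_3 = 10^(−3.81/10) = 0.4159
  Stage 4: F_4 = 10^(7.10/10) = 5.129, G_4 = 10^(38.0/10) = 6310
Friis cascade:
  F = 1.157 + (1.786 − 1)/0.8644 + (3.622 − 1)/49.74 + (5.129 − 1)/20.69 = 2.319
NF = 10 log₁₀(2.319) = 3.65 dB

3.65 dB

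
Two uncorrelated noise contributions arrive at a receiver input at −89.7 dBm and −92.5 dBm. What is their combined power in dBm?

Convert to linear, add, convert back:
P₁ = 1.07×10⁻¹² W, P₂ = 5.62×10⁻¹³ W
P_tot = 1.63×10⁻¹² W → 10 log₁₀(P_tot / 10⁻³) = −87.9 dBm

−87.9 dBm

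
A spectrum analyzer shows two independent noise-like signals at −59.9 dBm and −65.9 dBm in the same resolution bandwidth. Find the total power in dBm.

−58.9 dBm

Convert to linear, add, convert back:
P₁ = 1.02×10⁻⁹ W, P₂ = 2.57×10⁻¹⁰ W
P_tot = 1.28×10⁻⁹ W → 10 log₁₀(P_tot / 10⁻³) = −58.9 dBm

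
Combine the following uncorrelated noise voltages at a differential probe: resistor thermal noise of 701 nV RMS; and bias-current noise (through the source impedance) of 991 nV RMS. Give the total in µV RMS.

Uncorrelated sources add in power (mean-square): V_tot = √(ΣV_i²)
V_tot = √[(7.01×10⁻⁷)² + (9.91×10⁻⁷)²] = 1.21×10⁻⁶ V = 1.21 µV

1.21 µV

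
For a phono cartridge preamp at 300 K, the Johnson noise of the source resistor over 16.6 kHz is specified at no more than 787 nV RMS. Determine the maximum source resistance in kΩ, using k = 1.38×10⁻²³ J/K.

2.25 kΩ

Johnson–Nyquist: V_n = √(4kTRB) ⇒ R = V_n² / (4kTB)
4kTB = 4 × 1.38×10⁻²³ × 300 × 1.66×10⁴ = 2.75×10⁻¹⁶
R = (7.87×10⁻⁷)² / 2.75×10⁻¹⁶ = 2.25×10³ Ω = 2.25 kΩ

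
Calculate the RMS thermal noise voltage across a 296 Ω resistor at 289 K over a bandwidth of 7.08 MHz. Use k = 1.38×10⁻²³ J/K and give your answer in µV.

V_n = √(4kTRB)
4kTRB = 4 × 1.38×10⁻²³ × 289 × 2.96×10² × 7.08×10⁶ = 3.34×10⁻¹¹ V²
V_n = √(3.34×10⁻¹¹) = 5.78×10⁻⁶ V = 5.78 µV

5.78 µV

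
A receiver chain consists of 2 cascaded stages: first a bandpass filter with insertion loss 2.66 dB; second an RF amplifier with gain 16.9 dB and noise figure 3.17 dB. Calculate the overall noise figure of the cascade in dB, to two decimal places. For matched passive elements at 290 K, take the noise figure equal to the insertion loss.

5.83 dB

Convert to linear (a loss of L dB is a gain of −L dB): F_i = 10^(NF_i/10), G_i = 10^(G_i,dB/10)
  Stage 1: F_1 = 10^(2.66/10) = 1.845, G_1 = 10^(−2.66/10) = 0.5420
  Stage 2: F_2 = 10^(3.17/10) = 2.075, G_2 = 10^(16.9/10) = 48.98
Friis cascade:
  F = 1.845 + (2.075 − 1)/0.5420 = 3.828
NF = 10 log₁₀(3.828) = 5.83 dB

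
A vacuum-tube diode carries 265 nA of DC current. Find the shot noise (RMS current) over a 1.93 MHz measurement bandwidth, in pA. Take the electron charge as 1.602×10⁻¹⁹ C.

I_n = √(2qI·B)
2qI·B = 2 × 1.602×10⁻¹⁹ × 2.65×10⁻⁷ × 1.93×10⁶ = 1.64×10⁻¹⁹ A²
I_n = √(1.64×10⁻¹⁹) = 4.05×10⁻¹⁰ A = 405 pA

405 pA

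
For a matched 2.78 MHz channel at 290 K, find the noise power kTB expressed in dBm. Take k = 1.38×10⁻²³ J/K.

P_n = kTB = 1.38×10⁻²³ × 290 × 2.78×10⁶ = 1.11×10⁻¹⁴ W
In dBm: 10 log₁₀(1.11×10⁻¹⁴ / 10⁻³) = −109.5 dBm

−109.5 dBm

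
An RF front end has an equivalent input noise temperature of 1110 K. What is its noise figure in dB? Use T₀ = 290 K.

6.84 dB

F = 1 + T_e/T₀ = 1 + 1110/290 = 4.82759
NF = 10 log₁₀(4.82759) = 6.84 dB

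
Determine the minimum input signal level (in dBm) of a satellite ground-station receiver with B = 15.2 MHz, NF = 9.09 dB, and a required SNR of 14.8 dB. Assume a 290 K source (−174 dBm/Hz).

−78.3 dBm

Sensitivity = −174 + 10 log₁₀(B) + NF + SNR_min
= −174 + 71.82 + 9.09 + 14.8
= −78.29 dBm → −78.3 dBm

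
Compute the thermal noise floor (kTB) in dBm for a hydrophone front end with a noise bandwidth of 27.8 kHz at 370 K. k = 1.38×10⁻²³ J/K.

−128.5 dBm

P_n = kTB = 1.38×10⁻²³ × 370 × 2.78×10⁴ = 1.42×10⁻¹⁶ W
In dBm: 10 log₁₀(1.42×10⁻¹⁶ / 10⁻³) = −128.5 dBm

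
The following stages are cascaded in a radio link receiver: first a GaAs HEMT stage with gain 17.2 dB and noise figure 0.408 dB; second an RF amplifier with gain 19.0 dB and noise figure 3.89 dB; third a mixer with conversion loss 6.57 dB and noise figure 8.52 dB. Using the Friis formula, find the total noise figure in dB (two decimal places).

Convert to linear (a loss of L dB is a gain of −L dB): F_i = 10^(NF_i/10), G_i = 10^(G_i,dB/10)
  Stage 1: F_1 = 10^(0.408/10) = 1.098, G_1 = 10^(17.2/10) = 52.48
  Stage 2: F_2 = 10^(3.89/10) = 2.449, G_2 = 10^(19.0/10) = 79.43
  Stage 3: F_3 = 10^(8.52/10) = 7.112, G_3 = 10^(−6.57/10) = 0.2203
Friis cascade:
  F = 1.098 + (2.449 − 1)/52.48 + (7.112 − 1)/4169 = 1.128
NF = 10 log₁₀(1.128) = 0.52 dB

0.52 dB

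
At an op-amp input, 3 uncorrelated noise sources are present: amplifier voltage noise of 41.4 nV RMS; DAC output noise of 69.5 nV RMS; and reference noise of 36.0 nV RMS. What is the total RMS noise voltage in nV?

88.5 nV

Uncorrelated sources add in power (mean-square): V_tot = √(ΣV_i²)
V_tot = √[(4.14×10⁻⁸)² + (6.95×10⁻⁸)² + (3.60×10⁻⁸)²] = 8.85×10⁻⁸ V = 88.5 nV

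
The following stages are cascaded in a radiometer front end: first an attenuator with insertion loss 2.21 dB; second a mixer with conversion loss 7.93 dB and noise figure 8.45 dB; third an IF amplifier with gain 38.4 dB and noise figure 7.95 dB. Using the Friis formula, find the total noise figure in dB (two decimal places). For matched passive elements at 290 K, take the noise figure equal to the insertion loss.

Convert to linear (a loss of L dB is a gain of −L dB): F_i = 10^(NF_i/10), G_i = 10^(G_i,dB/10)
  Stage 1: F_1 = 10^(2.21/10) = 1.663, G_1 = 10^(−2.21/10) = 0.6012
  Stage 2: F_2 = 10^(8.45/10) = 6.998, G_2 = 10^(−7.93/10) = 0.1611
  Stage 3: F_3 = 10^(7.95/10) = 6.237, G_3 = 10^(38.4/10) = 6918
Friis cascade:
  F = 1.663 + (6.998 − 1)/0.6012 + (6.237 − 1)/0.09683 = 65.73
NF = 10 log₁₀(65.73) = 18.18 dB

18.18 dB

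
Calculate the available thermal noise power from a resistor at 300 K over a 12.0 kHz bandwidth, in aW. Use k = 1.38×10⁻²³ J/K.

49.7 aW

P_n = kTB = 1.38×10⁻²³ × 300 × 1.20×10⁴ = 4.97×10⁻¹⁷ W = 49.7 aW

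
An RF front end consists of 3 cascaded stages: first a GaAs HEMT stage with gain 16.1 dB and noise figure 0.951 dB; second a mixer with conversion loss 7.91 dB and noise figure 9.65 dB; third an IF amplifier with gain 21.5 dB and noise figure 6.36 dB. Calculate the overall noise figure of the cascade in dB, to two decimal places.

2.90 dB

Convert to linear (a loss of L dB is a gain of −L dB): F_i = 10^(NF_i/10), G_i = 10^(G_i,dB/10)
  Stage 1: F_1 = 10^(0.951/10) = 1.245, G_1 = 10^(16.1/10) = 40.74
  Stage 2: F_2 = 10^(9.65/10) = 9.226, G_2 = 10^(−7.91/10) = 0.1618
  Stage 3: F_3 = 10^(6.36/10) = 4.325, G_3 = 10^(21.5/10) = 141.3
Friis cascade:
  F = 1.245 + (9.226 − 1)/40.74 + (4.325 − 1)/6.592 = 1.951
NF = 10 log₁₀(1.951) = 2.90 dB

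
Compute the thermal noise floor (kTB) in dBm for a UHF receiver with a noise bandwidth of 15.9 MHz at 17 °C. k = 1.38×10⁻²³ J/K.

T = 17 °C + 273.15 = 290.15 K
P_n = kTB = 1.38×10⁻²³ × 290.15 × 1.59×10⁷ = 6.37×10⁻¹⁴ W
In dBm: 10 log₁₀(6.37×10⁻¹⁴ / 10⁻³) = −102.0 dBm

−102.0 dBm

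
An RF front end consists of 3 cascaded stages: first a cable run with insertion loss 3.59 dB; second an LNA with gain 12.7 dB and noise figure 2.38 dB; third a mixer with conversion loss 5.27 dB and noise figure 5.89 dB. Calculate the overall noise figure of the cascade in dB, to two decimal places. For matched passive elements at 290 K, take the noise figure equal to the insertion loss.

Convert to linear (a loss of L dB is a gain of −L dB): F_i = 10^(NF_i/10), G_i = 10^(G_i,dB/10)
  Stage 1: F_1 = 10^(3.59/10) = 2.286, G_1 = 10^(−3.59/10) = 0.4375
  Stage 2: F_2 = 10^(2.38/10) = 1.730, G_2 = 10^(12.7/10) = 18.62
  Stage 3: F_3 = 10^(5.89/10) = 3.882, G_3 = 10^(−5.27/10) = 0.2972
Friis cascade:
  F = 2.286 + (1.730 − 1)/0.4375 + (3.882 − 1)/8.147 = 4.307
NF = 10 log₁₀(4.307) = 6.34 dB

6.34 dB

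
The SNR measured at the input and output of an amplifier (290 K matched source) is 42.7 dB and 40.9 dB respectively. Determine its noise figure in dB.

1.8 dB

NF (dB) = SNR_in(dB) − SNR_out(dB) when the source is at T₀
NF = 42.7 − 40.9 = 1.8 dB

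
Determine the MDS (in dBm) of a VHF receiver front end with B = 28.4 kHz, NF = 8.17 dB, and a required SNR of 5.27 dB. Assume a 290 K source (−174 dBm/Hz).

Sensitivity = −174 + 10 log₁₀(B) + NF + SNR_min
= −174 + 44.53 + 8.17 + 5.27
= −116.03 dBm → −116.0 dBm

−116.0 dBm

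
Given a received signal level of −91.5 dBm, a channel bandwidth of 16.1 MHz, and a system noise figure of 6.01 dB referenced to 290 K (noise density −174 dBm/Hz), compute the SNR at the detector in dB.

Noise floor: N = −174 + 10 log₁₀(B) + NF
10 log₁₀(1.61×10⁷) = 72.07 dB
N = −174 + 72.07 + 6.01 = −95.92 dBm
SNR = P_sig − N = −91.5 − (−95.92) = 4.42 dB → 4.4 dB

4.4 dB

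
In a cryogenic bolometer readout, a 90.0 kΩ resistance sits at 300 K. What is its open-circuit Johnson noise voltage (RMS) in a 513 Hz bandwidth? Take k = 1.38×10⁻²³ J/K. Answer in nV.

874 nV

V_n = √(4kTRB)
4kTRB = 4 × 1.38×10⁻²³ × 300 × 9.00×10⁴ × 5.13×10² = 7.65×10⁻¹³ V²
V_n = √(7.65×10⁻¹³) = 8.74×10⁻⁷ V = 874 nV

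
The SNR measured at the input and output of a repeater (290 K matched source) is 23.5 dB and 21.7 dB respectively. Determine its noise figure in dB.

1.8 dB

NF (dB) = SNR_in(dB) − SNR_out(dB) when the source is at T₀
NF = 23.5 − 21.7 = 1.8 dB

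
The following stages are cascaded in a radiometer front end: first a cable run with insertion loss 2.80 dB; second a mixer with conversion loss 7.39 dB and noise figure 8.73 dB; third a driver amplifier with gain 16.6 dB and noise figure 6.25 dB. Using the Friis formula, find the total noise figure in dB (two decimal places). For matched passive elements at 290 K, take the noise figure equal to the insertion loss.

Convert to linear (a loss of L dB is a gain of −L dB): F_i = 10^(NF_i/10), G_i = 10^(G_i,dB/10)
  Stage 1: F_1 = 10^(2.80/10) = 1.905, G_1 = 10^(−2.80/10) = 0.5248
  Stage 2: F_2 = 10^(8.73/10) = 7.464, G_2 = 10^(−7.39/10) = 0.1824
  Stage 3: F_3 = 10^(6.25/10) = 4.217, G_3 = 10^(16.6/10) = 45.71
Friis cascade:
  F = 1.905 + (7.464 − 1)/0.5248 + (4.217 − 1)/0.09572 = 47.83
NF = 10 log₁₀(47.83) = 16.80 dB

16.80 dB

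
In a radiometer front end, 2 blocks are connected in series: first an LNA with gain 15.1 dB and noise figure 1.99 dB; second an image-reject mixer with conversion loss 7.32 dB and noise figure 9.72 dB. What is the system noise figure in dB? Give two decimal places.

2.65 dB

Convert to linear (a loss of L dB is a gain of −L dB): F_i = 10^(NF_i/10), G_i = 10^(G_i,dB/10)
  Stage 1: F_1 = 10^(1.99/10) = 1.581, G_1 = 10^(15.1/10) = 32.36
  Stage 2: F_2 = 10^(9.72/10) = 9.376, G_2 = 10^(−7.32/10) = 0.1854
Friis cascade:
  F = 1.581 + (9.376 − 1)/32.36 = 1.840
NF = 10 log₁₀(1.840) = 2.65 dB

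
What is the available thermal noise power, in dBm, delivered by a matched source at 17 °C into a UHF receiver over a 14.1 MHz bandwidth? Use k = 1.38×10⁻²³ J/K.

−102.5 dBm

T = 17 °C + 273.15 = 290.15 K
P_n = kTB = 1.38×10⁻²³ × 290.15 × 1.41×10⁷ = 5.65×10⁻¹⁴ W
In dBm: 10 log₁₀(5.65×10⁻¹⁴ / 10⁻³) = −102.5 dBm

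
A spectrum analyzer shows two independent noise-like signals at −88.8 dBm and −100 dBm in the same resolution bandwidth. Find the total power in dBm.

−88.5 dBm

Convert to linear, add, convert back:
P₁ = 1.32×10⁻¹² W, P₂ = 1.00×10⁻¹³ W
P_tot = 1.42×10⁻¹² W → 10 log₁₀(P_tot / 10⁻³) = −88.5 dBm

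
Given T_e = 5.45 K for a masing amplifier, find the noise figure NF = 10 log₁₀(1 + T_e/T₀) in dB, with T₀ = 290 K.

0.081 dB

F = 1 + T_e/T₀ = 1 + 5.45/290 = 1.01879
NF = 10 log₁₀(1.01879) = 0.081 dB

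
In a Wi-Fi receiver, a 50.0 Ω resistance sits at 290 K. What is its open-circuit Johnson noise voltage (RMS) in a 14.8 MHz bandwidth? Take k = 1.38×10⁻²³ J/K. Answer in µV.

3.44 µV

V_n = √(4kTRB)
4kTRB = 4 × 1.38×10⁻²³ × 290 × 5.00×10¹ × 1.48×10⁷ = 1.18×10⁻¹¹ V²
V_n = √(1.18×10⁻¹¹) = 3.44×10⁻⁶ V = 3.44 µV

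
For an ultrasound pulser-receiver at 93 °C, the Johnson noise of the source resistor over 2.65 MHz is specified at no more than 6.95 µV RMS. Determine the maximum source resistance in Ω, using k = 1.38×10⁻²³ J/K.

902 Ω

T = 93 °C + 273.15 = 366.15 K
Johnson–Nyquist: V_n = √(4kTRB) ⇒ R = V_n² / (4kTB)
4kTB = 4 × 1.38×10⁻²³ × 366.15 × 2.65×10⁶ = 5.36×10⁻¹⁴
R = (6.95×10⁻⁶)² / 5.36×10⁻¹⁴ = 9.02×10² Ω = 902 Ω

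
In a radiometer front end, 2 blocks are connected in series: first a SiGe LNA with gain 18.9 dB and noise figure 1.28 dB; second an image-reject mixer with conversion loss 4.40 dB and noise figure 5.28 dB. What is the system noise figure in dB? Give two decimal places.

1.38 dB

Convert to linear (a loss of L dB is a gain of −L dB): F_i = 10^(NF_i/10), G_i = 10^(G_i,dB/10)
  Stage 1: F_1 = 10^(1.28/10) = 1.343, G_1 = 10^(18.9/10) = 77.62
  Stage 2: F_2 = 10^(5.28/10) = 3.373, G_2 = 10^(−4.40/10) = 0.3631
Friis cascade:
  F = 1.343 + (3.373 − 1)/77.62 = 1.373
NF = 10 log₁₀(1.373) = 1.38 dB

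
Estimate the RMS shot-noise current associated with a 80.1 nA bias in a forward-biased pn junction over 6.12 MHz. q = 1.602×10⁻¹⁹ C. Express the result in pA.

396 pA

I_n = √(2qI·B)
2qI·B = 2 × 1.602×10⁻¹⁹ × 8.01×10⁻⁸ × 6.12×10⁶ = 1.57×10⁻¹⁹ A²
I_n = √(1.57×10⁻¹⁹) = 3.96×10⁻¹⁰ A = 396 pA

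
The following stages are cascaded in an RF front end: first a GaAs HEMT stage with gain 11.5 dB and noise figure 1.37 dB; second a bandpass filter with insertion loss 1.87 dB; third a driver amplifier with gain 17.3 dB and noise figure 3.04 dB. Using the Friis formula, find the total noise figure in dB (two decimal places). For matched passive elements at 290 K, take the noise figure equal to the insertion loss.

1.82 dB

Convert to linear (a loss of L dB is a gain of −L dB): F_i = 10^(NF_i/10), G_i = 10^(G_i,dB/10)
  Stage 1: F_1 = 10^(1.37/10) = 1.371, G_1 = 10^(11.5/10) = 14.13
  Stage 2: F_2 = 10^(1.87/10) = 1.538, G_2 = 10^(−1.87/10) = 0.6501
  Stage 3: F_3 = 10^(3.04/10) = 2.014, G_3 = 10^(17.3/10) = 53.70
Friis cascade:
  F = 1.371 + (1.538 − 1)/14.13 + (2.014 − 1)/9.183 = 1.519
NF = 10 log₁₀(1.519) = 1.82 dB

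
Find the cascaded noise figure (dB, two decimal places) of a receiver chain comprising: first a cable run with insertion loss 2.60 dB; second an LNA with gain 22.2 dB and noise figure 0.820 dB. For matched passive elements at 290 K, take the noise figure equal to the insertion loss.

Convert to linear (a loss of L dB is a gain of −L dB): F_i = 10^(NF_i/10), G_i = 10^(G_i,dB/10)
  Stage 1: F_1 = 10^(2.60/10) = 1.820, G_1 = 10^(−2.60/10) = 0.5495
  Stage 2: F_2 = 10^(0.820/10) = 1.208, G_2 = 10^(22.2/10) = 166.0
Friis cascade:
  F = 1.820 + (1.208 − 1)/0.5495 = 2.198
NF = 10 log₁₀(2.198) = 3.42 dB

3.42 dB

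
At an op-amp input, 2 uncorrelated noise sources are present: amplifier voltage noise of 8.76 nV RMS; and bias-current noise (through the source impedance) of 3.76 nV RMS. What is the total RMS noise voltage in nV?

9.53 nV

Uncorrelated sources add in power (mean-square): V_tot = √(ΣV_i²)
V_tot = √[(8.76×10⁻⁹)² + (3.76×10⁻⁹)²] = 9.53×10⁻⁹ V = 9.53 nV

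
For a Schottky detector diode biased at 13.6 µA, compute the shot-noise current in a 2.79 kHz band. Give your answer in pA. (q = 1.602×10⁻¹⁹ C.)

110 pA

I_n = √(2qI·B)
2qI·B = 2 × 1.602×10⁻¹⁹ × 1.36×10⁻⁵ × 2.79×10³ = 1.22×10⁻²⁰ A²
I_n = √(1.22×10⁻²⁰) = 1.10×10⁻¹⁰ A = 110 pA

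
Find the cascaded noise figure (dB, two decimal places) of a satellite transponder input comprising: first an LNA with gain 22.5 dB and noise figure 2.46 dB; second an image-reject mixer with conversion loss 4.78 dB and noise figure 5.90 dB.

2.50 dB

Convert to linear (a loss of L dB is a gain of −L dB): F_i = 10^(NF_i/10), G_i = 10^(G_i,dB/10)
  Stage 1: F_1 = 10^(2.46/10) = 1.762, G_1 = 10^(22.5/10) = 177.8
  Stage 2: F_2 = 10^(5.90/10) = 3.890, G_2 = 10^(−4.78/10) = 0.3327
Friis cascade:
  F = 1.762 + (3.890 − 1)/177.8 = 1.778
NF = 10 log₁₀(1.778) = 2.50 dB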